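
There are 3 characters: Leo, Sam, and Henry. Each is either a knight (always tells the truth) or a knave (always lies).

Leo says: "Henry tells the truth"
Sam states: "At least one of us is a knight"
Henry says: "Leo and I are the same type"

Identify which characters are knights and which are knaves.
Leo is a knight.
Sam is a knight.
Henry is a knight.

Verification:
- Leo (knight) says "Henry tells the truth" - this is TRUE because Henry is a knight.
- Sam (knight) says "At least one of us is a knight" - this is TRUE because Leo, Sam, and Henry are knights.
- Henry (knight) says "Leo and I are the same type" - this is TRUE because Henry is a knight and Leo is a knight.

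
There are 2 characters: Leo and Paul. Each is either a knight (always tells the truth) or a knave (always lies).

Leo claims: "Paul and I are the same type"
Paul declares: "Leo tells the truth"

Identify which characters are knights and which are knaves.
Leo is a knight.
Paul is a knight.

Verification:
- Leo (knight) says "Paul and I are the same type" - this is TRUE because Leo is a knight and Paul is a knight.
- Paul (knight) says "Leo tells the truth" - this is TRUE because Leo is a knight.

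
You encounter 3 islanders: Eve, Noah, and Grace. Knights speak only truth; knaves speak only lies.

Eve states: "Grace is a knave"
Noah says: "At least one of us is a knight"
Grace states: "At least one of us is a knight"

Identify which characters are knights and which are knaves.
Eve is a knave.
Noah is a knight.
Grace is a knight.

Verification:
- Eve (knave) says "Grace is a knave" - this is FALSE (a lie) because Grace is a knight.
- Noah (knight) says "At least one of us is a knight" - this is TRUE because Noah and Grace are knights.
- Grace (knight) says "At least one of us is a knight" - this is TRUE because Noah and Grace are knights.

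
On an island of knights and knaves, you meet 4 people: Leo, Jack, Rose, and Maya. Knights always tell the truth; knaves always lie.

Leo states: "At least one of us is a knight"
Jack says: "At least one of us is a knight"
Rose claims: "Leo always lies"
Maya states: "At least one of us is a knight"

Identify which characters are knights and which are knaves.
Leo is a knight.
Jack is a knight.
Rose is a knave.
Maya is a knight.

Verification:
- Leo (knight) says "At least one of us is a knight" - this is TRUE because Leo, Jack, and Maya are knights.
- Jack (knight) says "At least one of us is a knight" - this is TRUE because Leo, Jack, and Maya are knights.
- Rose (knave) says "Leo always lies" - this is FALSE (a lie) because Leo is a knight.
- Maya (knight) says "At least one of us is a knight" - this is TRUE because Leo, Jack, and Maya are knights.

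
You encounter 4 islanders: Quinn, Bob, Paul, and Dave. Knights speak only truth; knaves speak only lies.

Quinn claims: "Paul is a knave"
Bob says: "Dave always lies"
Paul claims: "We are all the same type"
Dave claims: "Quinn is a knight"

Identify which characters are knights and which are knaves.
Quinn is a knight.
Bob is a knave.
Paul is a knave.
Dave is a knight.

Verification:
- Quinn (knight) says "Paul is a knave" - this is TRUE because Paul is a knave.
- Bob (knave) says "Dave always lies" - this is FALSE (a lie) because Dave is a knight.
- Paul (knave) says "We are all the same type" - this is FALSE (a lie) because Quinn and Dave are knights and Bob and Paul are knaves.
- Dave (knight) says "Quinn is a knight" - this is TRUE because Quinn is a knight.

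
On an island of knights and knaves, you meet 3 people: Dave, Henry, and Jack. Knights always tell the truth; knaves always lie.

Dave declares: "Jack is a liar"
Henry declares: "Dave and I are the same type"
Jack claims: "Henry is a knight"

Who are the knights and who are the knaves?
Dave is a knight.
Henry is a knave.
Jack is a knave.

Verification:
- Dave (knight) says "Jack is a liar" - this is TRUE because Jack is a knave.
- Henry (knave) says "Dave and I are the same type" - this is FALSE (a lie) because Henry is a knave and Dave is a knight.
- Jack (knave) says "Henry is a knight" - this is FALSE (a lie) because Henry is a knave.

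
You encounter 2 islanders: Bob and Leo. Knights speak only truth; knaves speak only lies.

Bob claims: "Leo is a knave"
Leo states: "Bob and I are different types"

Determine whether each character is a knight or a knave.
Bob is a knave.
Leo is a knight.

Verification:
- Bob (knave) says "Leo is a knave" - this is FALSE (a lie) because Leo is a knight.
- Leo (knight) says "Bob and I are different types" - this is TRUE because Leo is a knight and Bob is a knave.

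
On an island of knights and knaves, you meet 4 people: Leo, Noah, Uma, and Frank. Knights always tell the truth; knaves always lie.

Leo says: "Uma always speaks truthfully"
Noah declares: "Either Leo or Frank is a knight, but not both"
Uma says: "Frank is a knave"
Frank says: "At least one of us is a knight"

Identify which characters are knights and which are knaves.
Leo is a knave.
Noah is a knight.
Uma is a knave.
Frank is a knight.

Verification:
- Leo (knave) says "Uma always speaks truthfully" - this is FALSE (a lie) because Uma is a knave.
- Noah (knight) says "Either Leo or Frank is a knight, but not both" - this is TRUE because Leo is a knave and Frank is a knight.
- Uma (knave) says "Frank is a knave" - this is FALSE (a lie) because Frank is a knight.
- Frank (knight) says "At least one of us is a knight" - this is TRUE because Noah and Frank are knights.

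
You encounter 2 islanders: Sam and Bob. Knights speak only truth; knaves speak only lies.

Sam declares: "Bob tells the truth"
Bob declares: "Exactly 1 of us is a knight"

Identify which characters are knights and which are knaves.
Sam is a knave.
Bob is a knave.

Verification:
- Sam (knave) says "Bob tells the truth" - this is FALSE (a lie) because Bob is a knave.
- Bob (knave) says "Exactly 1 of us is a knight" - this is FALSE (a lie) because there are 0 knights.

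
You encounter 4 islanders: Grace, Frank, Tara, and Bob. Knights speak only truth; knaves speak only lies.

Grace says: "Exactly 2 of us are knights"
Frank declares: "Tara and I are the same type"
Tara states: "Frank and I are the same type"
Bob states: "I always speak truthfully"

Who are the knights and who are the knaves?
Grace is a knave.
Frank is a knight.
Tara is a knight.
Bob is a knight.

Verification:
- Grace (knave) says "Exactly 2 of us are knights" - this is FALSE (a lie) because there are 3 knights.
- Frank (knight) says "Tara and I are the same type" - this is TRUE because Frank is a knight and Tara is a knight.
- Tara (knight) says "Frank and I are the same type" - this is TRUE because Tara is a knight and Frank is a knight.
- Bob (knight) says "I always speak truthfully" - this is TRUE because Bob is a knight.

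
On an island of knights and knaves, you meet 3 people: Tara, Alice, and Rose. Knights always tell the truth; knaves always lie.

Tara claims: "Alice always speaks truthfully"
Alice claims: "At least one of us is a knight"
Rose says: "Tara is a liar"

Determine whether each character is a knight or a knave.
Tara is a knight.
Alice is a knight.
Rose is a knave.

Verification:
- Tara (knight) says "Alice always speaks truthfully" - this is TRUE because Alice is a knight.
- Alice (knight) says "At least one of us is a knight" - this is TRUE because Tara and Alice are knights.
- Rose (knave) says "Tara is a liar" - this is FALSE (a lie) because Tara is a knight.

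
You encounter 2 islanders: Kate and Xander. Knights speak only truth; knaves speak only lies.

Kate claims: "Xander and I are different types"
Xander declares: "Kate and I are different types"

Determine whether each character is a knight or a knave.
Kate is a knave.
Xander is a knave.

Verification:
- Kate (knave) says "Xander and I are different types" - this is FALSE (a lie) because Kate is a knave and Xander is a knave.
- Xander (knave) says "Kate and I are different types" - this is FALSE (a lie) because Xander is a knave and Kate is a knave.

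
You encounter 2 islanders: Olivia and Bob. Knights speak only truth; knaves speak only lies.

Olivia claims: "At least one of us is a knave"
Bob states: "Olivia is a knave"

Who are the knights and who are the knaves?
Olivia is a knight.
Bob is a knave.

Verification:
- Olivia (knight) says "At least one of us is a knave" - this is TRUE because Bob is a knave.
- Bob (knave) says "Olivia is a knave" - this is FALSE (a lie) because Olivia is a knight.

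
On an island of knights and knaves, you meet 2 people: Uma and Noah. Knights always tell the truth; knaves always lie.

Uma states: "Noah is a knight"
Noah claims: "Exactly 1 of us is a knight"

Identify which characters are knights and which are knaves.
Uma is a knave.
Noah is a knave.

Verification:
- Uma (knave) says "Noah is a knight" - this is FALSE (a lie) because Noah is a knave.
- Noah (knave) says "Exactly 1 of us is a knight" - this is FALSE (a lie) because there are 0 knights.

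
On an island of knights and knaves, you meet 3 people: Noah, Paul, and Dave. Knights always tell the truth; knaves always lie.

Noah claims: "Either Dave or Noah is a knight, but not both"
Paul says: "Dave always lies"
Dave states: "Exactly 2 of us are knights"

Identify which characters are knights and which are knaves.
Noah is a knave.
Paul is a knight.
Dave is a knave.

Verification:
- Noah (knave) says "Either Dave or Noah is a knight, but not both" - this is FALSE (a lie) because Dave is a knave and Noah is a knave.
- Paul (knight) says "Dave always lies" - this is TRUE because Dave is a knave.
- Dave (knave) says "Exactly 2 of us are knights" - this is FALSE (a lie) because there are 1 knights.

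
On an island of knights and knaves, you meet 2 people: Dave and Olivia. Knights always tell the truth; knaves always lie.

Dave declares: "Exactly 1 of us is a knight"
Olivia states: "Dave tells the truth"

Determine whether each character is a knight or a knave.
Dave is a knave.
Olivia is a knave.

Verification:
- Dave (knave) says "Exactly 1 of us is a knight" - this is FALSE (a lie) because there are 0 knights.
- Olivia (knave) says "Dave tells the truth" - this is FALSE (a lie) because Dave is a knave.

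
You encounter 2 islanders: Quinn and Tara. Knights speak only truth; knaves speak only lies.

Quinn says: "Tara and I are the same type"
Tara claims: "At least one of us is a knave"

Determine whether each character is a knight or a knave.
Quinn is a knave.
Tara is a knight.

Verification:
- Quinn (knave) says "Tara and I are the same type" - this is FALSE (a lie) because Quinn is a knave and Tara is a knight.
- Tara (knight) says "At least one of us is a knave" - this is TRUE because Quinn is a knave.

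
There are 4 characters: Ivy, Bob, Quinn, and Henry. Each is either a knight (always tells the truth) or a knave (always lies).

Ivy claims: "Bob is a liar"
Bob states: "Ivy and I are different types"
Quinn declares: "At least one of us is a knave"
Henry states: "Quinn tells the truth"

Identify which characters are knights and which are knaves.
Ivy is a knave.
Bob is a knight.
Quinn is a knight.
Henry is a knight.

Verification:
- Ivy (knave) says "Bob is a liar" - this is FALSE (a lie) because Bob is a knight.
- Bob (knight) says "Ivy and I are different types" - this is TRUE because Bob is a knight and Ivy is a knave.
- Quinn (knight) says "At least one of us is a knave" - this is TRUE because Ivy is a knave.
- Henry (knight) says "Quinn tells the truth" - this is TRUE because Quinn is a knight.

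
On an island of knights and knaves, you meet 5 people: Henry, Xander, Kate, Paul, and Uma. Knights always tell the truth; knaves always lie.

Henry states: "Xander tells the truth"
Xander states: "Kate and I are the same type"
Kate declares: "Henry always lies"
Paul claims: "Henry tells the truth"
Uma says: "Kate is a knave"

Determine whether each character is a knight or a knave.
Henry is a knave.
Xander is a knave.
Kate is a knight.
Paul is a knave.
Uma is a knave.

Verification:
- Henry (knave) says "Xander tells the truth" - this is FALSE (a lie) because Xander is a knave.
- Xander (knave) says "Kate and I are the same type" - this is FALSE (a lie) because Xander is a knave and Kate is a knight.
- Kate (knight) says "Henry always lies" - this is TRUE because Henry is a knave.
- Paul (knave) says "Henry tells the truth" - this is FALSE (a lie) because Henry is a knave.
- Uma (knave) says "Kate is a knave" - this is FALSE (a lie) because Kate is a knight.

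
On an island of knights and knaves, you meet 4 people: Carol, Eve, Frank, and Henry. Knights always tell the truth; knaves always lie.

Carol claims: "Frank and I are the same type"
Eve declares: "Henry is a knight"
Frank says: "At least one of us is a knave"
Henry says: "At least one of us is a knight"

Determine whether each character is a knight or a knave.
Carol is a knave.
Eve is a knight.
Frank is a knight.
Henry is a knight.

Verification:
- Carol (knave) says "Frank and I are the same type" - this is FALSE (a lie) because Carol is a knave and Frank is a knight.
- Eve (knight) says "Henry is a knight" - this is TRUE because Henry is a knight.
- Frank (knight) says "At least one of us is a knave" - this is TRUE because Carol is a knave.
- Henry (knight) says "At least one of us is a knight" - this is TRUE because Eve, Frank, and Henry are knights.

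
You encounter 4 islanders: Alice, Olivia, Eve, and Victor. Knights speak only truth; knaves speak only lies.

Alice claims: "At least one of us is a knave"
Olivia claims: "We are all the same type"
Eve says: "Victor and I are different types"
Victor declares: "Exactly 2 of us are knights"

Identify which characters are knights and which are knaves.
Alice is a knight.
Olivia is a knave.
Eve is a knave.
Victor is a knave.

Verification:
- Alice (knight) says "At least one of us is a knave" - this is TRUE because Olivia, Eve, and Victor are knaves.
- Olivia (knave) says "We are all the same type" - this is FALSE (a lie) because Alice is a knight and Olivia, Eve, and Victor are knaves.
- Eve (knave) says "Victor and I are different types" - this is FALSE (a lie) because Eve is a knave and Victor is a knave.
- Victor (knave) says "Exactly 2 of us are knights" - this is FALSE (a lie) because there are 1 knights.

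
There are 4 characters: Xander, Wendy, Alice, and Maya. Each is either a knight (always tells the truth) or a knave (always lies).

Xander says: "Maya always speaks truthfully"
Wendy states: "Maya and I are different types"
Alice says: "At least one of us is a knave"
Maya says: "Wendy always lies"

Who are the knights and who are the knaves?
Xander is a knave.
Wendy is a knight.
Alice is a knight.
Maya is a knave.

Verification:
- Xander (knave) says "Maya always speaks truthfully" - this is FALSE (a lie) because Maya is a knave.
- Wendy (knight) says "Maya and I are different types" - this is TRUE because Wendy is a knight and Maya is a knave.
- Alice (knight) says "At least one of us is a knave" - this is TRUE because Xander and Maya are knaves.
- Maya (knave) says "Wendy always lies" - this is FALSE (a lie) because Wendy is a knight.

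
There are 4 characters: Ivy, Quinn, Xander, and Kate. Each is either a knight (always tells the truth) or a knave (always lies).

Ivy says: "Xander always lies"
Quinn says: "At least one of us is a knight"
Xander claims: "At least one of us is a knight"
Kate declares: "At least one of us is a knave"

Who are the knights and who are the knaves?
Ivy is a knave.
Quinn is a knight.
Xander is a knight.
Kate is a knight.

Verification:
- Ivy (knave) says "Xander always lies" - this is FALSE (a lie) because Xander is a knight.
- Quinn (knight) says "At least one of us is a knight" - this is TRUE because Quinn, Xander, and Kate are knights.
- Xander (knight) says "At least one of us is a knight" - this is TRUE because Quinn, Xander, and Kate are knights.
- Kate (knight) says "At least one of us is a knave" - this is TRUE because Ivy is a knave.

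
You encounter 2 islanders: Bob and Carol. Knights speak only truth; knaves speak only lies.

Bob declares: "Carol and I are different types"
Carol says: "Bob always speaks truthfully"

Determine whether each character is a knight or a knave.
Bob is a knave.
Carol is a knave.

Verification:
- Bob (knave) says "Carol and I are different types" - this is FALSE (a lie) because Bob is a knave and Carol is a knave.
- Carol (knave) says "Bob always speaks truthfully" - this is FALSE (a lie) because Bob is a knave.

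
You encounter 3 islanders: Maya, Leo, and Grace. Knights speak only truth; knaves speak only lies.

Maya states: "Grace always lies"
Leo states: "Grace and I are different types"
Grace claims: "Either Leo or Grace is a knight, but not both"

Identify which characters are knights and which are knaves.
Maya is a knight.
Leo is a knave.
Grace is a knave.

Verification:
- Maya (knight) says "Grace always lies" - this is TRUE because Grace is a knave.
- Leo (knave) says "Grace and I are different types" - this is FALSE (a lie) because Leo is a knave and Grace is a knave.
- Grace (knave) says "Either Leo or Grace is a knight, but not both" - this is FALSE (a lie) because Leo is a knave and Grace is a knave.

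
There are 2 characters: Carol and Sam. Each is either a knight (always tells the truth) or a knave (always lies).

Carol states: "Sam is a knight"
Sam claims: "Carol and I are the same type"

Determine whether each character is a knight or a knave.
Carol is a knight.
Sam is a knight.

Verification:
- Carol (knight) says "Sam is a knight" - this is TRUE because Sam is a knight.
- Sam (knight) says "Carol and I are the same type" - this is TRUE because Sam is a knight and Carol is a knight.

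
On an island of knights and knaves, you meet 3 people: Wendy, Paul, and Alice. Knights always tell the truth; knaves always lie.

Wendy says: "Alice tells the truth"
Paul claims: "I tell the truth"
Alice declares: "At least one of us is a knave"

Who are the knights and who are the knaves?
Wendy is a knight.
Paul is a knave.
Alice is a knight.

Verification:
- Wendy (knight) says "Alice tells the truth" - this is TRUE because Alice is a knight.
- Paul (knave) says "I tell the truth" - this is FALSE (a lie) because Paul is a knave.
- Alice (knight) says "At least one of us is a knave" - this is TRUE because Paul is a knave.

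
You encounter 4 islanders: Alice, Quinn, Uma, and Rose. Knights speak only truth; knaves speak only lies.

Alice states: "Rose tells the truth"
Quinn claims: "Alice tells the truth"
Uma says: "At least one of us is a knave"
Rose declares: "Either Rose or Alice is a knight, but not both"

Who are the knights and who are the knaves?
Alice is a knave.
Quinn is a knave.
Uma is a knight.
Rose is a knave.

Verification:
- Alice (knave) says "Rose tells the truth" - this is FALSE (a lie) because Rose is a knave.
- Quinn (knave) says "Alice tells the truth" - this is FALSE (a lie) because Alice is a knave.
- Uma (knight) says "At least one of us is a knave" - this is TRUE because Alice, Quinn, and Rose are knaves.
- Rose (knave) says "Either Rose or Alice is a knight, but not both" - this is FALSE (a lie) because Rose is a knave and Alice is a knave.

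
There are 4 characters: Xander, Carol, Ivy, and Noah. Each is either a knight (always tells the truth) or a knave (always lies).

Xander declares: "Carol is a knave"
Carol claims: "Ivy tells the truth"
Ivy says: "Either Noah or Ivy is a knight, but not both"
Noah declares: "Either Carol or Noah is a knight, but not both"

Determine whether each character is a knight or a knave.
Xander is a knight.
Carol is a knave.
Ivy is a knave.
Noah is a knave.

Verification:
- Xander (knight) says "Carol is a knave" - this is TRUE because Carol is a knave.
- Carol (knave) says "Ivy tells the truth" - this is FALSE (a lie) because Ivy is a knave.
- Ivy (knave) says "Either Noah or Ivy is a knight, but not both" - this is FALSE (a lie) because Noah is a knave and Ivy is a knave.
- Noah (knave) says "Either Carol or Noah is a knight, but not both" - this is FALSE (a lie) because Carol is a knave and Noah is a knave.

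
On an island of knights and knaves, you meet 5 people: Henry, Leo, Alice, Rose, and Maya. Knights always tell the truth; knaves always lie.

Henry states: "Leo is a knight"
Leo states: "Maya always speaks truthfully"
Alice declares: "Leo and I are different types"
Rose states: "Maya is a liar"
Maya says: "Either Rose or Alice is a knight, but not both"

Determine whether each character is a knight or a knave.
Henry is a knave.
Leo is a knave.
Alice is a knight.
Rose is a knight.
Maya is a knave.

Verification:
- Henry (knave) says "Leo is a knight" - this is FALSE (a lie) because Leo is a knave.
- Leo (knave) says "Maya always speaks truthfully" - this is FALSE (a lie) because Maya is a knave.
- Alice (knight) says "Leo and I are different types" - this is TRUE because Alice is a knight and Leo is a knave.
- Rose (knight) says "Maya is a liar" - this is TRUE because Maya is a knave.
- Maya (knave) says "Either Rose or Alice is a knight, but not both" - this is FALSE (a lie) because Rose is a knight and Alice is a knight.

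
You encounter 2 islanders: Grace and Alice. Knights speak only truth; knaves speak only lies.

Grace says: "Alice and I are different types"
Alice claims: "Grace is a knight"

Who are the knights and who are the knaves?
Grace is a knave.
Alice is a knave.

Verification:
- Grace (knave) says "Alice and I are different types" - this is FALSE (a lie) because Grace is a knave and Alice is a knave.
- Alice (knave) says "Grace is a knight" - this is FALSE (a lie) because Grace is a knave.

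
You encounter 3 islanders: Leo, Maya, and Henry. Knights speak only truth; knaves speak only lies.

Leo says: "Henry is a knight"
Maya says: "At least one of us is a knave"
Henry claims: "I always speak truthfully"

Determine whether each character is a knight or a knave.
Leo is a knave.
Maya is a knight.
Henry is a knave.

Verification:
- Leo (knave) says "Henry is a knight" - this is FALSE (a lie) because Henry is a knave.
- Maya (knight) says "At least one of us is a knave" - this is TRUE because Leo and Henry are knaves.
- Henry (knave) says "I always speak truthfully" - this is FALSE (a lie) because Henry is a knave.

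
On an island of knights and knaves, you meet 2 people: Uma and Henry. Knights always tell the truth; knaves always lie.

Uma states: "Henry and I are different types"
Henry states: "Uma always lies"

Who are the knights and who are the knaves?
Uma is a knight.
Henry is a knave.

Verification:
- Uma (knight) says "Henry and I are different types" - this is TRUE because Uma is a knight and Henry is a knave.
- Henry (knave) says "Uma always lies" - this is FALSE (a lie) because Uma is a knight.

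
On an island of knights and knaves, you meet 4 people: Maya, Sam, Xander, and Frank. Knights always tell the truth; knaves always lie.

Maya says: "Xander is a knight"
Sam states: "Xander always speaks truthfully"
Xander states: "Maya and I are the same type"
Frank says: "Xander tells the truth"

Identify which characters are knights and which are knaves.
Maya is a knight.
Sam is a knight.
Xander is a knight.
Frank is a knight.

Verification:
- Maya (knight) says "Xander is a knight" - this is TRUE because Xander is a knight.
- Sam (knight) says "Xander always speaks truthfully" - this is TRUE because Xander is a knight.
- Xander (knight) says "Maya and I are the same type" - this is TRUE because Xander is a knight and Maya is a knight.
- Frank (knight) says "Xander tells the truth" - this is TRUE because Xander is a knight.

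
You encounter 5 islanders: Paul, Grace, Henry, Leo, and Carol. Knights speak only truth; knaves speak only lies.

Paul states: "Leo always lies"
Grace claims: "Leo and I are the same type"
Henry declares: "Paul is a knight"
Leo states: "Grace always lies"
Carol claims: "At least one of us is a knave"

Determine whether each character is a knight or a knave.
Paul is a knave.
Grace is a knave.
Henry is a knave.
Leo is a knight.
Carol is a knight.

Verification:
- Paul (knave) says "Leo always lies" - this is FALSE (a lie) because Leo is a knight.
- Grace (knave) says "Leo and I are the same type" - this is FALSE (a lie) because Grace is a knave and Leo is a knight.
- Henry (knave) says "Paul is a knight" - this is FALSE (a lie) because Paul is a knave.
- Leo (knight) says "Grace always lies" - this is TRUE because Grace is a knave.
- Carol (knight) says "At least one of us is a knave" - this is TRUE because Paul, Grace, and Henry are knaves.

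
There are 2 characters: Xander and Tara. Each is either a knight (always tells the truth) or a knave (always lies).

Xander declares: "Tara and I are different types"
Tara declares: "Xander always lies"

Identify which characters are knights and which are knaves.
Xander is a knight.
Tara is a knave.

Verification:
- Xander (knight) says "Tara and I are different types" - this is TRUE because Xander is a knight and Tara is a knave.
- Tara (knave) says "Xander always lies" - this is FALSE (a lie) because Xander is a knight.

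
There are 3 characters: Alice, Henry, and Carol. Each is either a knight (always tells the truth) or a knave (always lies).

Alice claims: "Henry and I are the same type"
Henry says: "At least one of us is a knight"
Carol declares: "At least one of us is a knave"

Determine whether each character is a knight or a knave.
Alice is a knave.
Henry is a knight.
Carol is a knight.

Verification:
- Alice (knave) says "Henry and I are the same type" - this is FALSE (a lie) because Alice is a knave and Henry is a knight.
- Henry (knight) says "At least one of us is a knight" - this is TRUE because Henry and Carol are knights.
- Carol (knight) says "At least one of us is a knave" - this is TRUE because Alice is a knave.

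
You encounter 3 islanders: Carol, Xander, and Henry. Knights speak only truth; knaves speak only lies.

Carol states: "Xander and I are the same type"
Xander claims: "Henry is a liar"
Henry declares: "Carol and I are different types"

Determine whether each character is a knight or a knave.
Carol is a knave.
Xander is a knight.
Henry is a knave.

Verification:
- Carol (knave) says "Xander and I are the same type" - this is FALSE (a lie) because Carol is a knave and Xander is a knight.
- Xander (knight) says "Henry is a liar" - this is TRUE because Henry is a knave.
- Henry (knave) says "Carol and I are different types" - this is FALSE (a lie) because Henry is a knave and Carol is a knave.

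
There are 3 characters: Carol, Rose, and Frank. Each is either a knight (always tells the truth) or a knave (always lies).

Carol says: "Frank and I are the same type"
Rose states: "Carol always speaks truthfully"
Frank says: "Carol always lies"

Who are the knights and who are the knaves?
Carol is a knave.
Rose is a knave.
Frank is a knight.

Verification:
- Carol (knave) says "Frank and I are the same type" - this is FALSE (a lie) because Carol is a knave and Frank is a knight.
- Rose (knave) says "Carol always speaks truthfully" - this is FALSE (a lie) because Carol is a knave.
- Frank (knight) says "Carol always lies" - this is TRUE because Carol is a knave.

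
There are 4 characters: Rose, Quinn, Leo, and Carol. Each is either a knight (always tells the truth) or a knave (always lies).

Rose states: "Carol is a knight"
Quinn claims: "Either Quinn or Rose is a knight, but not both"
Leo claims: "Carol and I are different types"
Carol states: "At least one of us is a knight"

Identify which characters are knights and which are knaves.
Rose is a knave.
Quinn is a knave.
Leo is a knave.
Carol is a knave.

Verification:
- Rose (knave) says "Carol is a knight" - this is FALSE (a lie) because Carol is a knave.
- Quinn (knave) says "Either Quinn or Rose is a knight, but not both" - this is FALSE (a lie) because Quinn is a knave and Rose is a knave.
- Leo (knave) says "Carol and I are different types" - this is FALSE (a lie) because Leo is a knave and Carol is a knave.
- Carol (knave) says "At least one of us is a knight" - this is FALSE (a lie) because no one is a knight.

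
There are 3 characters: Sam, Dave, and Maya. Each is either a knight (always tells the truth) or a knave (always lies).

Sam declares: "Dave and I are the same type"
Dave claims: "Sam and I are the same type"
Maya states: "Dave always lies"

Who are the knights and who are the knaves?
Sam is a knight.
Dave is a knight.
Maya is a knave.

Verification:
- Sam (knight) says "Dave and I are the same type" - this is TRUE because Sam is a knight and Dave is a knight.
- Dave (knight) says "Sam and I are the same type" - this is TRUE because Dave is a knight and Sam is a knight.
- Maya (knave) says "Dave always lies" - this is FALSE (a lie) because Dave is a knight.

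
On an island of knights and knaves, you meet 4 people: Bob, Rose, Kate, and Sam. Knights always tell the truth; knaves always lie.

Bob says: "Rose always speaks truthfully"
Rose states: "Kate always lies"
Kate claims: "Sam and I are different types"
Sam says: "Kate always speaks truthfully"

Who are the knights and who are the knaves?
Bob is a knight.
Rose is a knight.
Kate is a knave.
Sam is a knave.

Verification:
- Bob (knight) says "Rose always speaks truthfully" - this is TRUE because Rose is a knight.
- Rose (knight) says "Kate always lies" - this is TRUE because Kate is a knave.
- Kate (knave) says "Sam and I are different types" - this is FALSE (a lie) because Kate is a knave and Sam is a knave.
- Sam (knave) says "Kate always speaks truthfully" - this is FALSE (a lie) because Kate is a knave.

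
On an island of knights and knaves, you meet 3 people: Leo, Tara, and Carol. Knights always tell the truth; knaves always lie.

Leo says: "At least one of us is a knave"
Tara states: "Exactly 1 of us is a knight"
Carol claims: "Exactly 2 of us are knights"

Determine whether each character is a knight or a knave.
Leo is a knight.
Tara is a knave.
Carol is a knight.

Verification:
- Leo (knight) says "At least one of us is a knave" - this is TRUE because Tara is a knave.
- Tara (knave) says "Exactly 1 of us is a knight" - this is FALSE (a lie) because there are 2 knights.
- Carol (knight) says "Exactly 2 of us are knights" - this is TRUE because there are 2 knights.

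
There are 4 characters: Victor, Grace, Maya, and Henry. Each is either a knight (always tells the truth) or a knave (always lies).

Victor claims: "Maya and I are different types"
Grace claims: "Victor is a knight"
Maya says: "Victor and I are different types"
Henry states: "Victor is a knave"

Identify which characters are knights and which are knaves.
Victor is a knave.
Grace is a knave.
Maya is a knave.
Henry is a knight.

Verification:
- Victor (knave) says "Maya and I are different types" - this is FALSE (a lie) because Victor is a knave and Maya is a knave.
- Grace (knave) says "Victor is a knight" - this is FALSE (a lie) because Victor is a knave.
- Maya (knave) says "Victor and I are different types" - this is FALSE (a lie) because Maya is a knave and Victor is a knave.
- Henry (knight) says "Victor is a knave" - this is TRUE because Victor is a knave.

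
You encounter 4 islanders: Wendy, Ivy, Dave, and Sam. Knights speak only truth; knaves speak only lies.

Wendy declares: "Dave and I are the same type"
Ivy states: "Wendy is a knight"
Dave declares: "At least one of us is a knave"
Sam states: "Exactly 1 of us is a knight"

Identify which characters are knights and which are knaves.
Wendy is a knight.
Ivy is a knight.
Dave is a knight.
Sam is a knave.

Verification:
- Wendy (knight) says "Dave and I are the same type" - this is TRUE because Wendy is a knight and Dave is a knight.
- Ivy (knight) says "Wendy is a knight" - this is TRUE because Wendy is a knight.
- Dave (knight) says "At least one of us is a knave" - this is TRUE because Sam is a knave.
- Sam (knave) says "Exactly 1 of us is a knight" - this is FALSE (a lie) because there are 3 knights.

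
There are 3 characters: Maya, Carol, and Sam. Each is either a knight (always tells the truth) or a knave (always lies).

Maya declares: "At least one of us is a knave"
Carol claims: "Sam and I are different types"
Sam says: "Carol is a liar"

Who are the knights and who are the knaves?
Maya is a knight.
Carol is a knight.
Sam is a knave.

Verification:
- Maya (knight) says "At least one of us is a knave" - this is TRUE because Sam is a knave.
- Carol (knight) says "Sam and I are different types" - this is TRUE because Carol is a knight and Sam is a knave.
- Sam (knave) says "Carol is a liar" - this is FALSE (a lie) because Carol is a knight.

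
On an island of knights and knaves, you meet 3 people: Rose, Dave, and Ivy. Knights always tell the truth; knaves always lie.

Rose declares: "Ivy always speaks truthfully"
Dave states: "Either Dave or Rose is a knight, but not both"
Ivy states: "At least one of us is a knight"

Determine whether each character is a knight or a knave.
Rose is a knave.
Dave is a knave.
Ivy is a knave.

Verification:
- Rose (knave) says "Ivy always speaks truthfully" - this is FALSE (a lie) because Ivy is a knave.
- Dave (knave) says "Either Dave or Rose is a knight, but not both" - this is FALSE (a lie) because Dave is a knave and Rose is a knave.
- Ivy (knave) says "At least one of us is a knight" - this is FALSE (a lie) because no one is a knight.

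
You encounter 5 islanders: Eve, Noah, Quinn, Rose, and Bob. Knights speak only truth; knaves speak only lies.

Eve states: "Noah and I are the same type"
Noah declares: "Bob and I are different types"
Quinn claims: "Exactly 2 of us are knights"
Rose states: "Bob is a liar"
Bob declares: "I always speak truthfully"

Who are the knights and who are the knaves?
Eve is a knight.
Noah is a knight.
Quinn is a knave.
Rose is a knight.
Bob is a knave.

Verification:
- Eve (knight) says "Noah and I are the same type" - this is TRUE because Eve is a knight and Noah is a knight.
- Noah (knight) says "Bob and I are different types" - this is TRUE because Noah is a knight and Bob is a knave.
- Quinn (knave) says "Exactly 2 of us are knights" - this is FALSE (a lie) because there are 3 knights.
- Rose (knight) says "Bob is a liar" - this is TRUE because Bob is a knave.
- Bob (knave) says "I always speak truthfully" - this is FALSE (a lie) because Bob is a knave.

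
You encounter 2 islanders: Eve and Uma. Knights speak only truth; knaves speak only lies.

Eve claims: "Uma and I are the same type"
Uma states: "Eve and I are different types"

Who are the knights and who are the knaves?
Eve is a knave.
Uma is a knight.

Verification:
- Eve (knave) says "Uma and I are the same type" - this is FALSE (a lie) because Eve is a knave and Uma is a knight.
- Uma (knight) says "Eve and I are different types" - this is TRUE because Uma is a knight and Eve is a knave.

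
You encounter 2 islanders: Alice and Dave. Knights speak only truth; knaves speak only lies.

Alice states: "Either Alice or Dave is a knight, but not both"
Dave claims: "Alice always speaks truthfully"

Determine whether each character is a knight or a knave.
Alice is a knave.
Dave is a knave.

Verification:
- Alice (knave) says "Either Alice or Dave is a knight, but not both" - this is FALSE (a lie) because Alice is a knave and Dave is a knave.
- Dave (knave) says "Alice always speaks truthfully" - this is FALSE (a lie) because Alice is a knave.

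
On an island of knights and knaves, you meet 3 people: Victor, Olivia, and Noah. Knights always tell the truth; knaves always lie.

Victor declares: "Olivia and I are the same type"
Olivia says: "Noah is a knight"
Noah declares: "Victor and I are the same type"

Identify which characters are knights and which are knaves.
Victor is a knight.
Olivia is a knight.
Noah is a knight.

Verification:
- Victor (knight) says "Olivia and I are the same type" - this is TRUE because Victor is a knight and Olivia is a knight.
- Olivia (knight) says "Noah is a knight" - this is TRUE because Noah is a knight.
- Noah (knight) says "Victor and I are the same type" - this is TRUE because Noah is a knight and Victor is a knight.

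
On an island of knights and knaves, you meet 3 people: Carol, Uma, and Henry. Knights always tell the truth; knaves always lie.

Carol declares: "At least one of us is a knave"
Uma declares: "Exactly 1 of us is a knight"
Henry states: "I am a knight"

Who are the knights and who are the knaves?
Carol is a knight.
Uma is a knave.
Henry is a knight.

Verification:
- Carol (knight) says "At least one of us is a knave" - this is TRUE because Uma is a knave.
- Uma (knave) says "Exactly 1 of us is a knight" - this is FALSE (a lie) because there are 2 knights.
- Henry (knight) says "I am a knight" - this is TRUE because Henry is a knight.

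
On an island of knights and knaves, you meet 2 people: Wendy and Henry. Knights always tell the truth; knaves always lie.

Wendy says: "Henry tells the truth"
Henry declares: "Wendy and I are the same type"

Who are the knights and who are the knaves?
Wendy is a knight.
Henry is a knight.

Verification:
- Wendy (knight) says "Henry tells the truth" - this is TRUE because Henry is a knight.
- Henry (knight) says "Wendy and I are the same type" - this is TRUE because Henry is a knight and Wendy is a knight.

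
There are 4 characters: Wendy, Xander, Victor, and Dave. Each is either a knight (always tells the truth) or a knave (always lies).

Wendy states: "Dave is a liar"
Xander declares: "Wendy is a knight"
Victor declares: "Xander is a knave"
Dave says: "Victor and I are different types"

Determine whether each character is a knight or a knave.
Wendy is a knight.
Xander is a knight.
Victor is a knave.
Dave is a knave.

Verification:
- Wendy (knight) says "Dave is a liar" - this is TRUE because Dave is a knave.
- Xander (knight) says "Wendy is a knight" - this is TRUE because Wendy is a knight.
- Victor (knave) says "Xander is a knave" - this is FALSE (a lie) because Xander is a knight.
- Dave (knave) says "Victor and I are different types" - this is FALSE (a lie) because Dave is a knave and Victor is a knave.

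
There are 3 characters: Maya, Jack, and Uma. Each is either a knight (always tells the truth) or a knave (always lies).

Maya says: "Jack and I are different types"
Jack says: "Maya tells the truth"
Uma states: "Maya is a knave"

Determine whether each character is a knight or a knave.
Maya is a knave.
Jack is a knave.
Uma is a knight.

Verification:
- Maya (knave) says "Jack and I are different types" - this is FALSE (a lie) because Maya is a knave and Jack is a knave.
- Jack (knave) says "Maya tells the truth" - this is FALSE (a lie) because Maya is a knave.
- Uma (knight) says "Maya is a knave" - this is TRUE because Maya is a knave.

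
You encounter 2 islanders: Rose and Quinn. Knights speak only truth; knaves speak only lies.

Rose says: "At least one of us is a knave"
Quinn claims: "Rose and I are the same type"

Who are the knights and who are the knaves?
Rose is a knight.
Quinn is a knave.

Verification:
- Rose (knight) says "At least one of us is a knave" - this is TRUE because Quinn is a knave.
- Quinn (knave) says "Rose and I are the same type" - this is FALSE (a lie) because Quinn is a knave and Rose is a knight.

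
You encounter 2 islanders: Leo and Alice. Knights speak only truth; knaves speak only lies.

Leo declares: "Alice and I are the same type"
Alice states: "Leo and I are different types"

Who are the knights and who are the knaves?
Leo is a knave.
Alice is a knight.

Verification:
- Leo (knave) says "Alice and I are the same type" - this is FALSE (a lie) because Leo is a knave and Alice is a knight.
- Alice (knight) says "Leo and I are different types" - this is TRUE because Alice is a knight and Leo is a knave.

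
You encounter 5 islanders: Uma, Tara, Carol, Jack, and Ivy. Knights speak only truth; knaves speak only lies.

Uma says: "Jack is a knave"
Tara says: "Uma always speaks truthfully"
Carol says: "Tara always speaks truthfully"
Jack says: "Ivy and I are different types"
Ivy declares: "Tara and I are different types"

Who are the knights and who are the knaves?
Uma is a knave.
Tara is a knave.
Carol is a knave.
Jack is a knight.
Ivy is a knave.

Verification:
- Uma (knave) says "Jack is a knave" - this is FALSE (a lie) because Jack is a knight.
- Tara (knave) says "Uma always speaks truthfully" - this is FALSE (a lie) because Uma is a knave.
- Carol (knave) says "Tara always speaks truthfully" - this is FALSE (a lie) because Tara is a knave.
- Jack (knight) says "Ivy and I are different types" - this is TRUE because Jack is a knight and Ivy is a knave.
- Ivy (knave) says "Tara and I are different types" - this is FALSE (a lie) because Ivy is a knave and Tara is a knave.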